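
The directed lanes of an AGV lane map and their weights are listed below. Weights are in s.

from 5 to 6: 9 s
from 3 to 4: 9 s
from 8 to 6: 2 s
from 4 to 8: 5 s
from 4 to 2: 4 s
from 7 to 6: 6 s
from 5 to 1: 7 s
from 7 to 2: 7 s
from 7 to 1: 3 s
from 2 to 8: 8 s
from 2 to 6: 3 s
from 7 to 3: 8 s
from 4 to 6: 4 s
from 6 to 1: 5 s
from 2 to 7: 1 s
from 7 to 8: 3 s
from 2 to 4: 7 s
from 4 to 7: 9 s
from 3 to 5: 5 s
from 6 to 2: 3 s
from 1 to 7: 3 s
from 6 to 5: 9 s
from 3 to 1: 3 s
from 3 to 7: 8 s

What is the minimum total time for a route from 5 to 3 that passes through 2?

Shortest 5→2: 5–6–2 = 12
Shortest 2→3: 2–7–3 = 9
Total via 2: 12 + 9 = 21 s.

21 s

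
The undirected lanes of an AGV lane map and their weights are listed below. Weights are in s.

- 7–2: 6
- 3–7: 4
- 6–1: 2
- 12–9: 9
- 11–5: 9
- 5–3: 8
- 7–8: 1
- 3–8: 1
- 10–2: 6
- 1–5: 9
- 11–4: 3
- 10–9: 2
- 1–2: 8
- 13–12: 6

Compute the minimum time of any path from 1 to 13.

Candidate routes:
1–5–3–7–2–10–9–12–13: 9+8+4+6+6+2+9+6 = 50
1–5–3–8–7–2–10–9–12–13: 9+8+1+1+6+6+2+9+6 = 48
1–2–10–9–12–13: 8+6+2+9+6 = 31
The minimum is 31 s via 1–2–10–9–12–13.

31 s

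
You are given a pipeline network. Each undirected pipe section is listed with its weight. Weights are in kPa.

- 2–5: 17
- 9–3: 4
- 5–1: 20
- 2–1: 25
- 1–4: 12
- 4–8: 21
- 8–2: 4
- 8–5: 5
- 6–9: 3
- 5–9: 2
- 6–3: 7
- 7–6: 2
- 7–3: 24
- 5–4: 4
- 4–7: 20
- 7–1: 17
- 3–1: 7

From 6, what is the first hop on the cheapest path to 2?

Enumerating some paths:
6–3–9–5–8–2: 7+4+2+5+4 = 22
6–9–5–2: 3+2+17 = 22
6–9–5–8–2: 3+2+5+4 = 14
The minimum is 14 kPa via 6–9–5–8–2.
So from 6 the first move is to 9.

9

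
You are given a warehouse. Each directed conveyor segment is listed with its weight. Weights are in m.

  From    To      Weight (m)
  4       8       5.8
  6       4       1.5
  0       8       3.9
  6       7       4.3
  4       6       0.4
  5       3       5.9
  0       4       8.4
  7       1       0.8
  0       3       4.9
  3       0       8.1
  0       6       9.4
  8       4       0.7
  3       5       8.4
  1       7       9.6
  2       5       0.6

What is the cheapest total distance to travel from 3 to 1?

Compare a few routes:
3 - 0 - 4 - 6 - 7 - 1: 8.1+8.4+0.4+4.3+0.8 = 22
3 - 0 - 8 - 4 - 6 - 7 - 1: 8.1+3.9+0.7+0.4+4.3+0.8 = 18.2
3 - 0 - 6 - 7 - 1: 8.1+9.4+4.3+0.8 = 22.6
The minimum is 18.2 m via 3 - 0 - 8 - 4 - 6 - 7 - 1.

18.2 m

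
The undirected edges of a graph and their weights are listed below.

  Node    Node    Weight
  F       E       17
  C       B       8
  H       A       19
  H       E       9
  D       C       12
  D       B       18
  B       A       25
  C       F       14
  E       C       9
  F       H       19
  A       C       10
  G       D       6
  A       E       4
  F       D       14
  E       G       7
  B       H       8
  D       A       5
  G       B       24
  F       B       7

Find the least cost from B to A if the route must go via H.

21

Shortest B→H: B → H = 8
Best H to A: H → E → A costing 13
Total via H: 8 + 13 = 21.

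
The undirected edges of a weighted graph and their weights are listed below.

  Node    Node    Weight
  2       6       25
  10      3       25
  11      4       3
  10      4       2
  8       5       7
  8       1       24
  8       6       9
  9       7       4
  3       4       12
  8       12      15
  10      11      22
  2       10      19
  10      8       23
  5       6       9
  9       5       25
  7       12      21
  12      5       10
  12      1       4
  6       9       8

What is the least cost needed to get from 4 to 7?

46

Shortest distances from 4:
4: 0
10: 2  (via 4)
11: 3  (via 4)
3: 12  (via 4)
2: 21  (via 10)
8: 25  (via 10)
5: 32  (via 8)
6: 34  (via 8)
12: 40  (via 8)
9: 42  (via 6)
1: 44  (via 12)
7: 46  (via 9)
Shortest route: 4–10–8–6–9–7 = 46.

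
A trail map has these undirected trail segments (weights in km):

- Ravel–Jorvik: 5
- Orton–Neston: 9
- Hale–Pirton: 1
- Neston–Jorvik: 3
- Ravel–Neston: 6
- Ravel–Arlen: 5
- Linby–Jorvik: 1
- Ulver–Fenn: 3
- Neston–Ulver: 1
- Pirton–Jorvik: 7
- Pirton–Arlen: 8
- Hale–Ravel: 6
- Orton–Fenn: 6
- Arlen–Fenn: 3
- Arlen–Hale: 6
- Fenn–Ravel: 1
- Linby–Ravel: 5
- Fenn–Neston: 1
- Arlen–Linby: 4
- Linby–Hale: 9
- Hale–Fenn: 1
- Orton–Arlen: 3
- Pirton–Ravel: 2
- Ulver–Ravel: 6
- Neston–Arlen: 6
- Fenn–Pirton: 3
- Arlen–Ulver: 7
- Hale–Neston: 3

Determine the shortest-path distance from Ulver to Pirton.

4 km

Compare a few routes:
Ulver–Neston–Hale–Pirton: 1+3+1 = 5
Ulver–Neston–Fenn–Hale–Pirton: 1+1+1+1 = 4
The minimum is 4 km via Ulver–Neston–Fenn–Hale–Pirton.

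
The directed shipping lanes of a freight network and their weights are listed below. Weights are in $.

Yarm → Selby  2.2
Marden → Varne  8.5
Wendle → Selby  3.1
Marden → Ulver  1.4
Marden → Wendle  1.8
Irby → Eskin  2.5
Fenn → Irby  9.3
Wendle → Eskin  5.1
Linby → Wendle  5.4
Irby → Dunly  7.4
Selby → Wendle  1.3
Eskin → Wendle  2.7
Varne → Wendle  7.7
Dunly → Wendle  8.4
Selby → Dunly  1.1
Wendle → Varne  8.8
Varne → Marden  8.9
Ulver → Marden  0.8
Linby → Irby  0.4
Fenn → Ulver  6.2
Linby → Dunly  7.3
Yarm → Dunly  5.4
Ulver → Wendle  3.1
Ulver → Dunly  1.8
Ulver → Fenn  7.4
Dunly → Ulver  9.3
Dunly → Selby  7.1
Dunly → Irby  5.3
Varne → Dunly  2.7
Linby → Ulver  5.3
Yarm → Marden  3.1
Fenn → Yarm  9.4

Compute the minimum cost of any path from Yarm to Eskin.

Shortest distances from Yarm:
Yarm: 0
Selby: 2.2  (via Yarm)
Marden: 3.1  (via Yarm)
Dunly: 3.3  (via Selby)
Wendle: 3.5  (via Selby)
Ulver: 4.5  (via Marden)
Irby: 8.6  (via Dunly)
Eskin: 8.6  (via Wendle)
Shortest route: Yarm → Selby → Wendle → Eskin = $8.6.

$8.6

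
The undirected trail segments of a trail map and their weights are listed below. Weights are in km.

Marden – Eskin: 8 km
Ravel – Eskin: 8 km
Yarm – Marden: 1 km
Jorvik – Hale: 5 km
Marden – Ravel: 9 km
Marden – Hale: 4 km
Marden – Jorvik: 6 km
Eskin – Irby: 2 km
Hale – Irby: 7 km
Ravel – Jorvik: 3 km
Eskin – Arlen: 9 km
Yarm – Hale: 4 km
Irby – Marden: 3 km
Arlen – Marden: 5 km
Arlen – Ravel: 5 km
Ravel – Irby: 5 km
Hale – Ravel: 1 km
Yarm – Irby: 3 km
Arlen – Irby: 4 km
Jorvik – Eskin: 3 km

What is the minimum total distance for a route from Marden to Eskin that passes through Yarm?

6 km

Best Marden to Yarm: Marden–Yarm costing 1
Best Yarm to Eskin: Yarm–Irby–Eskin costing 5
Total via Yarm: 1 + 5 = 6 km.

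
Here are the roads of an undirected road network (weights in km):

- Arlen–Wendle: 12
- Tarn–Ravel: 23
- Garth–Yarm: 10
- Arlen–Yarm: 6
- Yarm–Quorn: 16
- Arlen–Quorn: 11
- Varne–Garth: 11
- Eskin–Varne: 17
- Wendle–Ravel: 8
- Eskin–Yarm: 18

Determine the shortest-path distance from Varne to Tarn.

70 km

Shortest distances from Varne:
Varne: 0
Garth: 11  (via Varne)
Eskin: 17  (via Varne)
Yarm: 21  (via Garth)
Arlen: 27  (via Yarm)
Quorn: 37  (via Yarm)
Wendle: 39  (via Arlen)
Ravel: 47  (via Wendle)
Tarn: 70  (via Ravel)
Shortest route: Varne–Garth–Yarm–Arlen–Wendle–Ravel–Tarn = 70 km.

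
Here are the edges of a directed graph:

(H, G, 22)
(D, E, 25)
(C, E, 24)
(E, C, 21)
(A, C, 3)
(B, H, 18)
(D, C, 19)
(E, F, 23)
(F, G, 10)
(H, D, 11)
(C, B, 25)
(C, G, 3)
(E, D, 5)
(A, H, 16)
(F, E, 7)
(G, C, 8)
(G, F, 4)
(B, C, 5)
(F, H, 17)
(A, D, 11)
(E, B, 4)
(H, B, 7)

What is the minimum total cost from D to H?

Enumerating some paths:
D–C–G–F–H: 19+3+4+17 = 43
D–E–B–H: 25+4+18 = 47
The minimum is 43 via D–C–G–F–H.

43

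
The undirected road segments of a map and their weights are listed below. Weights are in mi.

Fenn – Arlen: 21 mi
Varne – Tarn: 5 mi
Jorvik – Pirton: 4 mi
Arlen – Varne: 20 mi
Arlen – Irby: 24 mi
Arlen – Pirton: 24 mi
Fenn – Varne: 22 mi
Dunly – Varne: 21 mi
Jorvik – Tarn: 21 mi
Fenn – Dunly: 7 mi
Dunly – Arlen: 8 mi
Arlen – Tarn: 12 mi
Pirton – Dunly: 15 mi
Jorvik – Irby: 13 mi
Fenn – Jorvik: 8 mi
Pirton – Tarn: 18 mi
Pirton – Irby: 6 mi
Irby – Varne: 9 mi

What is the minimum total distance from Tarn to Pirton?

Shortest distances from Tarn:
Tarn: 0
Varne: 5  (via Tarn)
Arlen: 12  (via Tarn)
Irby: 14  (via Varne)
Pirton: 18  (via Tarn)
Shortest route: Tarn → Pirton = 18 mi.

18 mi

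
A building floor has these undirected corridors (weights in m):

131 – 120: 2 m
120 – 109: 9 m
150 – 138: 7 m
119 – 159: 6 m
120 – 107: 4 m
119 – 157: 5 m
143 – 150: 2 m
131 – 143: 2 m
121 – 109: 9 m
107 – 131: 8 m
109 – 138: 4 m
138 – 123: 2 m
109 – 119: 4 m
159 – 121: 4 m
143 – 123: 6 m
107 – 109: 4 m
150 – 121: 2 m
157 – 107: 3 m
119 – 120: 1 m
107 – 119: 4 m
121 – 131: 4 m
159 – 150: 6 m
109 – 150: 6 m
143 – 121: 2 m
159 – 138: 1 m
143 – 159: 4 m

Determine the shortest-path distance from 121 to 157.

12 m

Enumerating some paths:
121 → 143 → 131 → 120 → 107 → 157: 2+2+2+4+3 = 13
121 → 131 → 120 → 107 → 157: 4+2+4+3 = 13
121 → 131 → 120 → 119 → 157: 4+2+1+5 = 12
121 → 143 → 131 → 120 → 119 → 107 → 157: 2+2+2+1+4+3 = 14
Cheapest is 121 → 131 → 120 → 119 → 157 at 12 m.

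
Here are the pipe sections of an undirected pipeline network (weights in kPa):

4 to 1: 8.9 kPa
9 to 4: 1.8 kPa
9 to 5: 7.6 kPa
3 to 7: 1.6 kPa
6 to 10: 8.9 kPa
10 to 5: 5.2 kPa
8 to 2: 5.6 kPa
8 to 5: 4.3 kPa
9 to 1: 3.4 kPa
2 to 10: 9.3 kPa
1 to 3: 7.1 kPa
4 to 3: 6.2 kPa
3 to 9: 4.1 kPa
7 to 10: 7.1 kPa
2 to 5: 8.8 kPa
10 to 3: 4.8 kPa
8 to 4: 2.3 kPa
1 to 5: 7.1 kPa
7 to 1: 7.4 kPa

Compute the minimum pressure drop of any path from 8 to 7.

9.8 kPa

Shortest distances from 8:
8: 0
4: 2.3  (via 8)
9: 4.1  (via 4)
5: 4.3  (via 8)
2: 5.6  (via 8)
1: 7.5  (via 9)
3: 8.2  (via 9)
10: 9.5  (via 5)
7: 9.8  (via 3)
Shortest route: 8 → 4 → 9 → 3 → 7 = 9.8 kPa.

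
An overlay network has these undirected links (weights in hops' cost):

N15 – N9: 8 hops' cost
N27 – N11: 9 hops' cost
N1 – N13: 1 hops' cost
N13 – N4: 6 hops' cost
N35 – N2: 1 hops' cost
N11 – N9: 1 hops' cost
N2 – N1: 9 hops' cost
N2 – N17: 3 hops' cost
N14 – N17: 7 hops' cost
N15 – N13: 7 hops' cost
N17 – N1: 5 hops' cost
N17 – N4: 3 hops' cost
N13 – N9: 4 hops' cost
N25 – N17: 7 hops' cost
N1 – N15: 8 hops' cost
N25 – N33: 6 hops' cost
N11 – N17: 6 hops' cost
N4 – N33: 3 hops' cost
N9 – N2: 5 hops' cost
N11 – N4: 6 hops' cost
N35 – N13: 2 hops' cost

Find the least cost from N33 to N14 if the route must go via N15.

Shortest N33→N15: N33 → N4 → N13 → N15 = 16
Shortest N15→N14: N15 → N1 → N17 → N14 = 20
Total via N15: 16 + 20 = 36 hops' cost.

36 hops' cost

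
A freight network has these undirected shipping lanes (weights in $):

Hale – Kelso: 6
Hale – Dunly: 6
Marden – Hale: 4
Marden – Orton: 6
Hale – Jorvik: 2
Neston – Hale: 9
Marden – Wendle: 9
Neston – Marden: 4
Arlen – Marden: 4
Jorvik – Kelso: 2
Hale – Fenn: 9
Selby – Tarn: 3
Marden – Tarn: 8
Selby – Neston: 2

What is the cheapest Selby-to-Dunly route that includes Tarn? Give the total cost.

$21

Best Selby to Tarn: Selby → Tarn costing 3
Shortest Tarn→Dunly: Tarn → Marden → Hale → Dunly = 18
Total via Tarn: 3 + 18 = $21.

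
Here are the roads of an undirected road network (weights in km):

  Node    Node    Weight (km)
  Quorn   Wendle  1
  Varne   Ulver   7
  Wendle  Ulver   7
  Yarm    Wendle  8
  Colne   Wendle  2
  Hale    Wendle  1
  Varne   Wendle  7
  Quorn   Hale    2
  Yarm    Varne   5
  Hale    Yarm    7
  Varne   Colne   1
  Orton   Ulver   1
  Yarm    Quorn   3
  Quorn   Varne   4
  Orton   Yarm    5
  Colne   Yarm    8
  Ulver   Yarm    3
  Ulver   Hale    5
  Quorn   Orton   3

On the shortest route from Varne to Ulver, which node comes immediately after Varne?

Ulver

Enumerating some paths:
Varne–Colne–Wendle–Quorn–Orton–Ulver: 1+2+1+3+1 = 8
Varne–Ulver: 7 = 7
Varne–Yarm–Ulver: 5+3 = 8
Varne–Quorn–Orton–Ulver: 4+3+1 = 8
Cheapest is Varne–Ulver at 7 km.
So from Varne the first move is to Ulver.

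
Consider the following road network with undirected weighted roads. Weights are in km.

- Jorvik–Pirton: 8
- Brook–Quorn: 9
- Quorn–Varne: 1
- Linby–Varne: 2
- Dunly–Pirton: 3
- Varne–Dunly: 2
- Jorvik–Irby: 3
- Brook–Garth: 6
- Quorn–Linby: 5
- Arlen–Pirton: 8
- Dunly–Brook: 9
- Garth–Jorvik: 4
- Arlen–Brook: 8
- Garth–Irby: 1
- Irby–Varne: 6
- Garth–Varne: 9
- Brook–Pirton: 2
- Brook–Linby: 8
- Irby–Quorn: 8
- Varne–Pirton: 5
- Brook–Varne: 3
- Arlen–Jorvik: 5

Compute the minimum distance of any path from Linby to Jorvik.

11 km

Candidate routes:
Linby - Varne - Quorn - Irby - Jorvik: 2+1+8+3 = 14
Linby - Quorn - Varne - Irby - Jorvik: 5+1+6+3 = 15
Linby - Varne - Irby - Jorvik: 2+6+3 = 11
Linby - Varne - Irby - Garth - Jorvik: 2+6+1+4 = 13
Cheapest is Linby - Varne - Irby - Jorvik at 11 km.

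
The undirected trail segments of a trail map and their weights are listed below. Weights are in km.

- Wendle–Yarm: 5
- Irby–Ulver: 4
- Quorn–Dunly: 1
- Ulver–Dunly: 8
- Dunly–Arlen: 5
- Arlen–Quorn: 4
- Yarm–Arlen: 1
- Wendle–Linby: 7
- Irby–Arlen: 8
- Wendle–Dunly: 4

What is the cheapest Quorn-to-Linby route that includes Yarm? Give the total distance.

Best Quorn to Yarm: Quorn–Arlen–Yarm costing 5
Shortest Yarm→Linby: Yarm–Wendle–Linby = 12
Total via Yarm: 5 + 12 = 17 km.

17 km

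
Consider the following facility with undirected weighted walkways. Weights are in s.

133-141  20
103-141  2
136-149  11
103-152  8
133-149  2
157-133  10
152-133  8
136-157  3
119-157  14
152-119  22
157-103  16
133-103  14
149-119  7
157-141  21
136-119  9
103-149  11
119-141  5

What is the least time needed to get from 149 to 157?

Enumerating some paths:
149 → 133 → 157: 2+10 = 12
149 → 136 → 157: 11+3 = 14
The minimum is 12 s via 149 → 133 → 157.

12 s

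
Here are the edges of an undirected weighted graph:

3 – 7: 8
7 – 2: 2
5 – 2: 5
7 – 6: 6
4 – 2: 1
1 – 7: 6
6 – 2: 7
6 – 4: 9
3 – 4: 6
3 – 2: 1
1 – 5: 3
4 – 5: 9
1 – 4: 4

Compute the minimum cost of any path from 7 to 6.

6

Settle nodes by increasing distance from 7:
7: 0
2: 2  (via 7)
3: 3  (via 2)
4: 3  (via 2)
1: 6  (via 7)
6: 6  (via 7)
Shortest route: 7 → 6 = 6.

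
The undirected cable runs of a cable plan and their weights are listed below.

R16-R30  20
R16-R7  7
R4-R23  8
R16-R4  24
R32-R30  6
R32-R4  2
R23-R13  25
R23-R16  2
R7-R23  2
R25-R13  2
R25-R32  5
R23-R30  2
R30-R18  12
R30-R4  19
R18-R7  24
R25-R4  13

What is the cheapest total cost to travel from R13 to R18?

Shortest distances from R13:
R13: 0
R25: 2  (via R13)
R32: 7  (via R25)
R4: 9  (via R32)
R30: 13  (via R32)
R23: 15  (via R30)
R16: 17  (via R23)
R7: 17  (via R23)
R18: 25  (via R30)
Shortest route: R13 → R25 → R32 → R30 → R18 = 25.

25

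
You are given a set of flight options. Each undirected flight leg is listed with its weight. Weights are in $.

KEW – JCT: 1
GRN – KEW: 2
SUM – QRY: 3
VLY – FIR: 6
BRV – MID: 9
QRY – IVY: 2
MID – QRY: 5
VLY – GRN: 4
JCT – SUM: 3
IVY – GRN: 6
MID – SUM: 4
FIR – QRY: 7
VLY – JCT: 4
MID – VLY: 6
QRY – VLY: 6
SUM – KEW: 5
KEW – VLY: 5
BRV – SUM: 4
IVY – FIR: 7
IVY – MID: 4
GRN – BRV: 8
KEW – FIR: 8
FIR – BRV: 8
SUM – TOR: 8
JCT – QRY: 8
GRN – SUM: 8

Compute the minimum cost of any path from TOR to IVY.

Candidate routes:
TOR - SUM - MID - IVY: 8+4+4 = 16
TOR - SUM - QRY - IVY: 8+3+2 = 13
Cheapest is TOR - SUM - QRY - IVY at $13.

$13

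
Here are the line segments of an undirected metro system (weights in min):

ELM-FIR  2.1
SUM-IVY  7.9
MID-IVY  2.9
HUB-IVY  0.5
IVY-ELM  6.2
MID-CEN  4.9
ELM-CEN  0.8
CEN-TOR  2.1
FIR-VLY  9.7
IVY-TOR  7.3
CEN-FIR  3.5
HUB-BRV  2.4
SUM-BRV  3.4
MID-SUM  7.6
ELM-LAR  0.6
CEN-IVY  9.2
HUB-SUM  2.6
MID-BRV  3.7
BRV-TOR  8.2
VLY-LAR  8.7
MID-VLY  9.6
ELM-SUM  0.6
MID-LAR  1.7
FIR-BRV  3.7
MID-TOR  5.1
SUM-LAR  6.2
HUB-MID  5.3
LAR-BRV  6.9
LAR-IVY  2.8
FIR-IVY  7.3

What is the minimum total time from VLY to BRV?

13.3 min

Shortest distances from VLY:
VLY: 0
LAR: 8.7  (via VLY)
ELM: 9.3  (via LAR)
MID: 9.6  (via VLY)
FIR: 9.7  (via VLY)
SUM: 9.9  (via ELM)
CEN: 10.1  (via ELM)
IVY: 11.5  (via LAR)
HUB: 12  (via IVY)
TOR: 12.2  (via CEN)
BRV: 13.3  (via MID)
Shortest route: VLY–MID–BRV = 13.3 min.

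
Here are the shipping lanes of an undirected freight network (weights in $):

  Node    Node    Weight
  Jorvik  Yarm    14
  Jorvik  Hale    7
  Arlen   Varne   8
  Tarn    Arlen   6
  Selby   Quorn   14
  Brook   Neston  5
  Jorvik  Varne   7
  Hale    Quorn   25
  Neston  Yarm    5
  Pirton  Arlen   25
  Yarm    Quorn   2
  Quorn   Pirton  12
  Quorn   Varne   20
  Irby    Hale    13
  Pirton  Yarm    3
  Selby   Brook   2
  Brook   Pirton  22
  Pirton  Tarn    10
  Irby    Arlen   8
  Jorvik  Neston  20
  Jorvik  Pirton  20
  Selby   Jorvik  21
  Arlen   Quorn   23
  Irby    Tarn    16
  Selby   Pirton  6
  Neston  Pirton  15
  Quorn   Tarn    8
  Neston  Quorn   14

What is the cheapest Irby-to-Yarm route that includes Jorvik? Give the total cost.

$34

Best Irby to Jorvik: Irby → Hale → Jorvik costing 20
Shortest Jorvik→Yarm: Jorvik → Yarm = 14
Total via Jorvik: 20 + 14 = $34.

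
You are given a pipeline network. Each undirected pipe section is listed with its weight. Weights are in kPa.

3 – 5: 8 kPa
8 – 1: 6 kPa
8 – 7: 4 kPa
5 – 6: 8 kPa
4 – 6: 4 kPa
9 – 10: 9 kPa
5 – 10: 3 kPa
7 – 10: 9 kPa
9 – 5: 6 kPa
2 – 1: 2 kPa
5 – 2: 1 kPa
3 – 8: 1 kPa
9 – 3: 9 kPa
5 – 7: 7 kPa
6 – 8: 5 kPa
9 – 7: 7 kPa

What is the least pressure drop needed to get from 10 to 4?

Running Dijkstra from 10:
10: 0
5: 3  (via 10)
2: 4  (via 5)
1: 6  (via 2)
7: 9  (via 10)
9: 9  (via 10)
3: 11  (via 5)
6: 11  (via 5)
8: 12  (via 1)
4: 15  (via 6)
Shortest route: 10–5–6–4 = 15 kPa.

15 kPa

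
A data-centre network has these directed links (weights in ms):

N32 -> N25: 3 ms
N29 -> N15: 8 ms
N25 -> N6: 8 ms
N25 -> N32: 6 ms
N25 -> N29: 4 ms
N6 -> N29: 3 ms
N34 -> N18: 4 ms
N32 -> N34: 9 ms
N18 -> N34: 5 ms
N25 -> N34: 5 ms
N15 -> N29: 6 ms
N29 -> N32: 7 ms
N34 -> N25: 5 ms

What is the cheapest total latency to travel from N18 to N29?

Candidate routes:
N18 → N34 → N25 → N6 → N29: 5+5+8+3 = 21
N18 → N34 → N25 → N29: 5+5+4 = 14
Cheapest is N18 → N34 → N25 → N29 at 14 ms.

14 ms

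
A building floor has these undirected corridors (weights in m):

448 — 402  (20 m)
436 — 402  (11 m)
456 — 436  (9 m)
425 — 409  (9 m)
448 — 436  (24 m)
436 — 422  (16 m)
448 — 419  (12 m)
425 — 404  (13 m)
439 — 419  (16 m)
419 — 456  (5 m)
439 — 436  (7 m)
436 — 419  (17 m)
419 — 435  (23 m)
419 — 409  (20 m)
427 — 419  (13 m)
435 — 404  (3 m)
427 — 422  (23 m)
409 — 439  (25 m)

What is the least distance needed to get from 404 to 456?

Enumerating some paths:
404–425–409–419–456: 13+9+20+5 = 47
404–435–419–436–456: 3+23+17+9 = 52
404–435–419–456: 3+23+5 = 31
The minimum is 31 m via 404–435–419–456.

31 m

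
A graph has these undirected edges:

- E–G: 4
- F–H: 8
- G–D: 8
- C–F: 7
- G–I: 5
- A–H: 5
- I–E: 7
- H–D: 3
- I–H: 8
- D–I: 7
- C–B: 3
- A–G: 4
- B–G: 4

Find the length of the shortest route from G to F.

14

Running Dijkstra from G:
G: 0
A: 4  (via G)
B: 4  (via G)
E: 4  (via G)
I: 5  (via G)
C: 7  (via B)
D: 8  (via G)
H: 9  (via A)
F: 14  (via C)
Shortest route: G → B → C → F = 14.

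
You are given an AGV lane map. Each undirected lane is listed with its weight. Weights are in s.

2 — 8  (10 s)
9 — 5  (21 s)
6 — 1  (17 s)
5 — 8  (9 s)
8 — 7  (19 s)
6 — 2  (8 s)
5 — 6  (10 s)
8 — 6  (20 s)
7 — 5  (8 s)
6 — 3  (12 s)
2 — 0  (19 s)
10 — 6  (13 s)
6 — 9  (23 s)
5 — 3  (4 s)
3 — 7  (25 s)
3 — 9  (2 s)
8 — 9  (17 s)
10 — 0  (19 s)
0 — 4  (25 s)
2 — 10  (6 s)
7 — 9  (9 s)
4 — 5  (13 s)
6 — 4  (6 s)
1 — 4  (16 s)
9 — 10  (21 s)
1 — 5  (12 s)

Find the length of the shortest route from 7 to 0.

Shortest distances from 7:
7: 0
5: 8  (via 7)
9: 9  (via 7)
3: 11  (via 9)
8: 17  (via 5)
6: 18  (via 5)
1: 20  (via 5)
4: 21  (via 5)
2: 26  (via 6)
10: 30  (via 9)
0: 45  (via 2)
Shortest route: 7–5–6–2–0 = 45 s.

45 s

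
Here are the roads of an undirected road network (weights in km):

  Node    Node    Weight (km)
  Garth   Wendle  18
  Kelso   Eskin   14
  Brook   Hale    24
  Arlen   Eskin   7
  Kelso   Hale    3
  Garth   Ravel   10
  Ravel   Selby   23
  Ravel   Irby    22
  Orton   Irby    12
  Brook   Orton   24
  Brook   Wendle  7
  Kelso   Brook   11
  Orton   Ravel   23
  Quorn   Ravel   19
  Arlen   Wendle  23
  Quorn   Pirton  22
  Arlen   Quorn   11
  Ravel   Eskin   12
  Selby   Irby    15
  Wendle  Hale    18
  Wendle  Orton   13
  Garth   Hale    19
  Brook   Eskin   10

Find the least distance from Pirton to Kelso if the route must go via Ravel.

67 km

Shortest Pirton→Ravel: Pirton → Quorn → Ravel = 41
Best Ravel to Kelso: Ravel → Eskin → Kelso costing 26
Total via Ravel: 41 + 26 = 67 km.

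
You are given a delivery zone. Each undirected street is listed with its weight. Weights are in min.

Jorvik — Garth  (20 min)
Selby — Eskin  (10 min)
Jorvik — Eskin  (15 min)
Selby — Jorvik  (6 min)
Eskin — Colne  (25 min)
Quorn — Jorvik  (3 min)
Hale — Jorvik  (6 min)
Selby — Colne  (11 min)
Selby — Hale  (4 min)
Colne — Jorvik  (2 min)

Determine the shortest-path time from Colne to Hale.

8 min

Candidate routes:
Colne–Selby–Hale: 11+4 = 15
Colne–Jorvik–Hale: 2+6 = 8
Colne–Jorvik–Selby–Hale: 2+6+4 = 12
The minimum is 8 min via Colne–Jorvik–Hale.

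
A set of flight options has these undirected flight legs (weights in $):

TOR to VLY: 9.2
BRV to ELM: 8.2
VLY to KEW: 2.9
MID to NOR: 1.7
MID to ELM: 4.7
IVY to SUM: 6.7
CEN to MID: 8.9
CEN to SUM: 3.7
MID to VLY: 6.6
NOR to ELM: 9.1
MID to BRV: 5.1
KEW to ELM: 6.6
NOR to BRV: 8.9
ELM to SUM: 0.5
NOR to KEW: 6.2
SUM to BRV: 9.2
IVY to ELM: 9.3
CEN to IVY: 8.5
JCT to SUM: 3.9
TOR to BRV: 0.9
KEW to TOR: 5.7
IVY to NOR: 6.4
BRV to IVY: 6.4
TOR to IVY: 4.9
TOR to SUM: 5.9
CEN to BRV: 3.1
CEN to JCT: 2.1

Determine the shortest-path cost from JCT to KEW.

$11

Enumerating some paths:
JCT → CEN → SUM → ELM → KEW: 2.1+3.7+0.5+6.6 = 12.9
JCT → SUM → TOR → KEW: 3.9+5.9+5.7 = 15.5
JCT → SUM → ELM → KEW: 3.9+0.5+6.6 = 11
JCT → CEN → BRV → TOR → KEW: 2.1+3.1+0.9+5.7 = 11.8
Cheapest is JCT → SUM → ELM → KEW at $11.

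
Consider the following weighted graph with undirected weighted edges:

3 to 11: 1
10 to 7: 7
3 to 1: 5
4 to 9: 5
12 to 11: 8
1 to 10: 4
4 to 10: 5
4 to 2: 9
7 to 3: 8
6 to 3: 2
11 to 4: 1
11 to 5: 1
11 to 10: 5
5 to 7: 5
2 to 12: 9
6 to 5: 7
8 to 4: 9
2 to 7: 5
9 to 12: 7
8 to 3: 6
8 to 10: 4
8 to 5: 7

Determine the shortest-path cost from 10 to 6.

Compare a few routes:
10 - 1 - 3 - 6: 4+5+2 = 11
10 - 4 - 11 - 3 - 6: 5+1+1+2 = 9
10 - 8 - 3 - 6: 4+6+2 = 12
10 - 11 - 3 - 6: 5+1+2 = 8
Cheapest is 10 - 11 - 3 - 6 at 8.

8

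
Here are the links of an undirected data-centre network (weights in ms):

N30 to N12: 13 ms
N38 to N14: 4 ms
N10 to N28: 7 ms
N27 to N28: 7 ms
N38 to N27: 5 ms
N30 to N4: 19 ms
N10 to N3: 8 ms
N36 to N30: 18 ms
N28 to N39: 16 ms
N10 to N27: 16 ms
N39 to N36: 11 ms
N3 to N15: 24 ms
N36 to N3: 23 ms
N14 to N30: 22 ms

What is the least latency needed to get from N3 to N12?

Candidate routes:
N3 → N10 → N28 → N27 → N38 → N14 → N30 → N12: 8+7+7+5+4+22+13 = 66
N3 → N10 → N27 → N38 → N14 → N30 → N12: 8+16+5+4+22+13 = 68
N3 → N36 → N30 → N12: 23+18+13 = 54
The minimum is 54 ms via N3 → N36 → N30 → N12.

54 ms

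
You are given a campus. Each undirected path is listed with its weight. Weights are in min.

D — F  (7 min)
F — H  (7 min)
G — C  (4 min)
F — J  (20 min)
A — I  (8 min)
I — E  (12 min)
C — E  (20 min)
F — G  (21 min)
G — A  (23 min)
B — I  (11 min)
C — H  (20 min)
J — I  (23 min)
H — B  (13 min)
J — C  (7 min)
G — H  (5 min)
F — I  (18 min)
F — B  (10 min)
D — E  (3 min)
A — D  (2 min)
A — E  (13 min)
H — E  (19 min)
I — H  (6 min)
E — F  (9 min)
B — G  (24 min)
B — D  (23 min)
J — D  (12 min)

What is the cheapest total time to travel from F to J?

19 min

Candidate routes:
F → J: 20 = 20
F → D → J: 7+12 = 19
The minimum is 19 min via F → D → J.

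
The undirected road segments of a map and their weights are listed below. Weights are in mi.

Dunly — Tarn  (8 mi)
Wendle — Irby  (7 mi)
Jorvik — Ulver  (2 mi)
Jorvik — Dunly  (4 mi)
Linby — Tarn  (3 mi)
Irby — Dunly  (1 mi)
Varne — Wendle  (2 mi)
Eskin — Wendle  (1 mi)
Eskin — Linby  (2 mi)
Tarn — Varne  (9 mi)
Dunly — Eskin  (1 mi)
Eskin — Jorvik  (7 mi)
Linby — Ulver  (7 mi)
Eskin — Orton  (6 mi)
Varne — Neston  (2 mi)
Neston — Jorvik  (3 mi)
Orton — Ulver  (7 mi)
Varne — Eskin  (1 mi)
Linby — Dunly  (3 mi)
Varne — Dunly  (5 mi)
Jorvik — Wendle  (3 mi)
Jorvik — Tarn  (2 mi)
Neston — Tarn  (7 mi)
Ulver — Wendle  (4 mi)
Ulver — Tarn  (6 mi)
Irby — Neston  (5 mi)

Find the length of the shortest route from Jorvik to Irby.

5 mi

Running Dijkstra from Jorvik:
Jorvik: 0
Tarn: 2  (via Jorvik)
Ulver: 2  (via Jorvik)
Neston: 3  (via Jorvik)
Wendle: 3  (via Jorvik)
Dunly: 4  (via Jorvik)
Eskin: 4  (via Wendle)
Linby: 5  (via Tarn)
Irby: 5  (via Dunly)
Shortest route: Jorvik–Dunly–Irby = 5 mi.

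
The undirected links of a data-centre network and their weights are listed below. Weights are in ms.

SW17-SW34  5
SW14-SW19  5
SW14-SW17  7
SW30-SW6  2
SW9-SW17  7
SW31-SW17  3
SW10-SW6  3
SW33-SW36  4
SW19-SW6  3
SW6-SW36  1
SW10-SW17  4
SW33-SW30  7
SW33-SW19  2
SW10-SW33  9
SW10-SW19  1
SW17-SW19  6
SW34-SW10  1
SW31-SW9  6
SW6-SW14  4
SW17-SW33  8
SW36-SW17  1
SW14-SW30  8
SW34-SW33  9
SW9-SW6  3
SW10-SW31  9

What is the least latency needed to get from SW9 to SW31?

6 ms

Compare a few routes:
SW9 - SW6 - SW36 - SW17 - SW31: 3+1+1+3 = 8
SW9 - SW31: 6 = 6
SW9 - SW17 - SW31: 7+3 = 10
The minimum is 6 ms via SW9 - SW31.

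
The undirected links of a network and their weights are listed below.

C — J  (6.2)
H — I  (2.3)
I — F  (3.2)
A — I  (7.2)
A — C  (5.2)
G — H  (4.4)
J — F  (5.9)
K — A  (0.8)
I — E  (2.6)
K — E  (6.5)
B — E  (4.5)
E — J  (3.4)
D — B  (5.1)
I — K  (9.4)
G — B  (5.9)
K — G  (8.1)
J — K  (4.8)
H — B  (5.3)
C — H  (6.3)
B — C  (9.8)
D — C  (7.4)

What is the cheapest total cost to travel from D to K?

Shortest distances from D:
D: 0
B: 5.1  (via D)
C: 7.4  (via D)
E: 9.6  (via B)
H: 10.4  (via B)
G: 11  (via B)
I: 12.2  (via E)
A: 12.6  (via C)
J: 13  (via E)
K: 13.4  (via A)
Shortest route: D–C–A–K = 13.4.

13.4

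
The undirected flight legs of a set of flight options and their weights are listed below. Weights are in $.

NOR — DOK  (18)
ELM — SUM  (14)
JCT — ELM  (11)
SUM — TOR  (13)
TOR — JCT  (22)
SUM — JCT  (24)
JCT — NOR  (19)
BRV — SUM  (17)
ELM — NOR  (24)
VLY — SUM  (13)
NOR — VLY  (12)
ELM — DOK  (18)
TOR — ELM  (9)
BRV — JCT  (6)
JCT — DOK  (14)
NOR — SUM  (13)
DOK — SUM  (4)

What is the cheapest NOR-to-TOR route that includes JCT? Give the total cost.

Best NOR to JCT: NOR–JCT costing 19
Shortest JCT→TOR: JCT–ELM–TOR = 20
Total via JCT: 19 + 20 = $39.

$39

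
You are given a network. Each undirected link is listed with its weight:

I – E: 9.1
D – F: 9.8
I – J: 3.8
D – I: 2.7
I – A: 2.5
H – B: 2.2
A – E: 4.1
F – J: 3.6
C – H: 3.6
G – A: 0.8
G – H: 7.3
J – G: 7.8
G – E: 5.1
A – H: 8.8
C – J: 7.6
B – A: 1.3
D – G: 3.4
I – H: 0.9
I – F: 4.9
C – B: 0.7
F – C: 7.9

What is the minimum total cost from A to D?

Shortest distances from A:
A: 0
G: 0.8  (via A)
B: 1.3  (via A)
C: 2  (via B)
I: 2.5  (via A)
H: 3.4  (via I)
E: 4.1  (via A)
D: 4.2  (via G)
Shortest route: A → G → D = 4.2.

4.2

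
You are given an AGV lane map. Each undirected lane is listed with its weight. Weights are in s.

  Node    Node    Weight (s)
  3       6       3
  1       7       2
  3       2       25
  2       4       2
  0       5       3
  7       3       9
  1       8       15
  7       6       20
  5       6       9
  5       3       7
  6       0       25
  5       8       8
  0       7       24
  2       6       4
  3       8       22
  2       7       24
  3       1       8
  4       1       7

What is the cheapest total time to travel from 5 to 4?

Running Dijkstra from 5:
5: 0
0: 3  (via 5)
3: 7  (via 5)
8: 8  (via 5)
6: 9  (via 5)
2: 13  (via 6)
1: 15  (via 3)
4: 15  (via 2)
Shortest route: 5–6–2–4 = 15 s.

15 s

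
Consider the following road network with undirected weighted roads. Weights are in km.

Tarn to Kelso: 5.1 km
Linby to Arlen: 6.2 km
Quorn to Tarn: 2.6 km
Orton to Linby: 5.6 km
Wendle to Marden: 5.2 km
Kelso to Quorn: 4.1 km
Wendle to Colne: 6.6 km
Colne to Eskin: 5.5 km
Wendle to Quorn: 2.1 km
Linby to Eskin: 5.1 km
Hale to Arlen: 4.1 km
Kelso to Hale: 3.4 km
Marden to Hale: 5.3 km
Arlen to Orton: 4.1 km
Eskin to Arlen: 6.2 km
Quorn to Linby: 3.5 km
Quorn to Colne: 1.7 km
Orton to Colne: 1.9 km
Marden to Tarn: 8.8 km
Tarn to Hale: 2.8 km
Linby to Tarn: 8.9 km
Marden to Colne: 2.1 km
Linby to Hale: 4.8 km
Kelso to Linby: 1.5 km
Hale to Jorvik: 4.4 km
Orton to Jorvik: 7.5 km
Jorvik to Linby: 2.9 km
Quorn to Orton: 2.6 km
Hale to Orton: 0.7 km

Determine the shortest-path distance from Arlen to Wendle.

8.8 km

Settle nodes by increasing distance from Arlen:
Arlen: 0
Hale: 4.1  (via Arlen)
Orton: 4.1  (via Arlen)
Colne: 6  (via Orton)
Eskin: 6.2  (via Arlen)
Linby: 6.2  (via Arlen)
Quorn: 6.7  (via Orton)
Tarn: 6.9  (via Hale)
Kelso: 7.5  (via Hale)
Marden: 8.1  (via Colne)
Jorvik: 8.5  (via Hale)
Wendle: 8.8  (via Quorn)
Shortest route: Arlen → Orton → Quorn → Wendle = 8.8 km.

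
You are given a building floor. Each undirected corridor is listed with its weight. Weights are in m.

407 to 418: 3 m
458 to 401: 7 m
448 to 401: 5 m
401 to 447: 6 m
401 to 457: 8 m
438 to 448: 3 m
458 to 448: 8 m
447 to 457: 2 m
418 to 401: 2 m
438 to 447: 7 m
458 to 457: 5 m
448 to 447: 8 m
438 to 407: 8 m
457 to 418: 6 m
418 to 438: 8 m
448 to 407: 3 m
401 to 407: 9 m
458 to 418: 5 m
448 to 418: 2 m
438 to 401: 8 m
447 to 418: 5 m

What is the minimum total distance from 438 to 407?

Candidate routes:
438–418–407: 8+3 = 11
438–448–418–407: 3+2+3 = 8
438–407: 8 = 8
438–448–407: 3+3 = 6
Cheapest is 438–448–407 at 6 m.

6 m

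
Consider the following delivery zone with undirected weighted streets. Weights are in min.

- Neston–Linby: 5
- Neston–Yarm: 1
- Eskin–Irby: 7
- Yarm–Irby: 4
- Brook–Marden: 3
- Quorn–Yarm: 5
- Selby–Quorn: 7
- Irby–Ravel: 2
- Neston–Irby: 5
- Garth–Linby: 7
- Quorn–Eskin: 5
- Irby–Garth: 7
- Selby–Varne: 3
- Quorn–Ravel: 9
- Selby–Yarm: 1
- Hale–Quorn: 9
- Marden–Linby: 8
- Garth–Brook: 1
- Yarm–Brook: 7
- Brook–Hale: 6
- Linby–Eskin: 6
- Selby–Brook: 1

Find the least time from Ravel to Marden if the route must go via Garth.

Best Ravel to Garth: Ravel → Irby → Garth costing 9
Best Garth to Marden: Garth → Brook → Marden costing 4
Total via Garth: 9 + 4 = 13 min.

13 min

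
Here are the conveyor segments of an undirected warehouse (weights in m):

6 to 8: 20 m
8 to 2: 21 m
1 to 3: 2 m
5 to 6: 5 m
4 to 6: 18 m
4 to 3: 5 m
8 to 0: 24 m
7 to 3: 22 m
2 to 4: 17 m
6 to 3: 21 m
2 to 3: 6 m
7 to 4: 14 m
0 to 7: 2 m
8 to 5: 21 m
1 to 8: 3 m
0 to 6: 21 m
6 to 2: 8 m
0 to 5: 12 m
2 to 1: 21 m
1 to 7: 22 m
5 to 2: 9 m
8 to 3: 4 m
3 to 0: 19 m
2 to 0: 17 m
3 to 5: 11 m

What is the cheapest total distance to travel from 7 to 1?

Compare a few routes:
7 - 0 - 3 - 1: 2+19+2 = 23
7 - 4 - 3 - 1: 14+5+2 = 21
7 - 1: 22 = 22
The minimum is 21 m via 7 - 4 - 3 - 1.

21 m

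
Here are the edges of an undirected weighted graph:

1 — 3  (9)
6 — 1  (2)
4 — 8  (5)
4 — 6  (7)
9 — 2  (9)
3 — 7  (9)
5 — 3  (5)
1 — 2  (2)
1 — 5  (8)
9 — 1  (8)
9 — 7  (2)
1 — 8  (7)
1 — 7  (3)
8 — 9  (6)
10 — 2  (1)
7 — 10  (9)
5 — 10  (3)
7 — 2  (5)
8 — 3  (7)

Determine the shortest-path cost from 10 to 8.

Enumerating some paths:
10–2–7–9–8: 1+5+2+6 = 14
10–2–1–8: 1+2+7 = 10
10–2–1–7–9–8: 1+2+3+2+6 = 14
10–5–3–8: 3+5+7 = 15
Cheapest is 10–2–1–8 at 10.

10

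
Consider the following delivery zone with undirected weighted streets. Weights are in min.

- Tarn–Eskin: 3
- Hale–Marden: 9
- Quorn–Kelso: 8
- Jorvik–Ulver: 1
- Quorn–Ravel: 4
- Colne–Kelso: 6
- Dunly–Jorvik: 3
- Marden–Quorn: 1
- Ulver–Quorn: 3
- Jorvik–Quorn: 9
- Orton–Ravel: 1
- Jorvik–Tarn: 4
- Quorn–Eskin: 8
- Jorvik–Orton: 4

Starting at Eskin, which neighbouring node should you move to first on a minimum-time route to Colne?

Compare a few routes:
Eskin - Tarn - Jorvik - Ulver - Quorn - Kelso - Colne: 3+4+1+3+8+6 = 25
Eskin - Tarn - Jorvik - Orton - Ravel - Quorn - Kelso - Colne: 3+4+4+1+4+8+6 = 30
Eskin - Tarn - Jorvik - Quorn - Kelso - Colne: 3+4+9+8+6 = 30
Eskin - Quorn - Kelso - Colne: 8+8+6 = 22
The minimum is 22 min via Eskin - Quorn - Kelso - Colne.
So from Eskin the first move is to Quorn.

Quorn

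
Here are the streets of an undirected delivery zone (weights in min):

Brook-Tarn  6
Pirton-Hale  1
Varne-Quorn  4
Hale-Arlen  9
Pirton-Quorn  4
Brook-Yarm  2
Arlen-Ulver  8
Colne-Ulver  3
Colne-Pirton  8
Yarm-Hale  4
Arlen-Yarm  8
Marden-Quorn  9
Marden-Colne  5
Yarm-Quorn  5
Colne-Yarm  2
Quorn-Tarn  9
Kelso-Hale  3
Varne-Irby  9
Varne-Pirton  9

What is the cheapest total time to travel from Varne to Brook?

Enumerating some paths:
Varne - Quorn - Pirton - Hale - Yarm - Brook: 4+4+1+4+2 = 15
Varne - Pirton - Hale - Yarm - Brook: 9+1+4+2 = 16
Varne - Quorn - Tarn - Brook: 4+9+6 = 19
Varne - Quorn - Yarm - Brook: 4+5+2 = 11
The minimum is 11 min via Varne - Quorn - Yarm - Brook.

11 min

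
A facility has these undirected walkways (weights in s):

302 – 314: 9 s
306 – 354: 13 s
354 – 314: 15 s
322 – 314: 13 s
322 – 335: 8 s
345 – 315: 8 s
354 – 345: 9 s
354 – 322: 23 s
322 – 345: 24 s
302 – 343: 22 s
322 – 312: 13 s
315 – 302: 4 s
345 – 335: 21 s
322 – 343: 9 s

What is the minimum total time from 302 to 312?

35 s

Enumerating some paths:
302 → 315 → 345 → 335 → 322 → 312: 4+8+21+8+13 = 54
302 → 314 → 322 → 312: 9+13+13 = 35
302 → 343 → 322 → 312: 22+9+13 = 44
302 → 315 → 345 → 322 → 312: 4+8+24+13 = 49
The minimum is 35 s via 302 → 314 → 322 → 312.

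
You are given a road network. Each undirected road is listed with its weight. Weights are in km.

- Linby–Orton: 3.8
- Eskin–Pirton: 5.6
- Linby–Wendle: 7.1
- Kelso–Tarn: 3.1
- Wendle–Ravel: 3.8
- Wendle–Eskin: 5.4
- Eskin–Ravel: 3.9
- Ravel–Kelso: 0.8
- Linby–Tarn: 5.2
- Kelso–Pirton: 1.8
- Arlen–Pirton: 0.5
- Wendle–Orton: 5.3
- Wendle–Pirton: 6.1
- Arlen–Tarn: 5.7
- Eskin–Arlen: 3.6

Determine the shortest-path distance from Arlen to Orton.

Candidate routes:
Arlen → Pirton → Kelso → Ravel → Wendle → Orton: 0.5+1.8+0.8+3.8+5.3 = 12.2
Arlen → Eskin → Wendle → Orton: 3.6+5.4+5.3 = 14.3
Arlen → Pirton → Wendle → Orton: 0.5+6.1+5.3 = 11.9
Cheapest is Arlen → Pirton → Wendle → Orton at 11.9 km.

11.9 km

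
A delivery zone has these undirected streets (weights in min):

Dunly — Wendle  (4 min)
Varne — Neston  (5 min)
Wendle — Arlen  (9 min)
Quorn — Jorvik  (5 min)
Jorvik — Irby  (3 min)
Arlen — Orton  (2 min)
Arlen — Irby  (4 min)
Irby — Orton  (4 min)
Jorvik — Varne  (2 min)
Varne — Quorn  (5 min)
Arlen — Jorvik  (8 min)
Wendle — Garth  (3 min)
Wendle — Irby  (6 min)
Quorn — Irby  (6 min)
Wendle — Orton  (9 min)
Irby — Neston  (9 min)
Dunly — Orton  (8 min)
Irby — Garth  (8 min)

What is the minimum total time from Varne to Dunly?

15 min

Compare a few routes:
Varne → Jorvik → Irby → Orton → Dunly: 2+3+4+8 = 17
Varne → Jorvik → Irby → Arlen → Orton → Dunly: 2+3+4+2+8 = 19
Varne → Jorvik → Irby → Wendle → Dunly: 2+3+6+4 = 15
Cheapest is Varne → Jorvik → Irby → Wendle → Dunly at 15 min.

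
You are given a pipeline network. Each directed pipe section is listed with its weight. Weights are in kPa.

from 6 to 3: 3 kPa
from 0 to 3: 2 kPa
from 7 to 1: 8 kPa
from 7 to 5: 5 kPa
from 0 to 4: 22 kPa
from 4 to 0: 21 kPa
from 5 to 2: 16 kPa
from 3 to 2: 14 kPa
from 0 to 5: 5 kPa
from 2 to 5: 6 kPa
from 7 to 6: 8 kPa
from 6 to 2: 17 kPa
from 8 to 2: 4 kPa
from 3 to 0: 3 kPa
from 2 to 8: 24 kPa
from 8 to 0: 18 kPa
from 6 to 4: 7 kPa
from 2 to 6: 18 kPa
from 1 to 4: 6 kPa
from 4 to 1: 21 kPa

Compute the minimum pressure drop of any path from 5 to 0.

40 kPa

Candidate routes:
5 → 2 → 8 → 0: 16+24+18 = 58
5 → 2 → 6 → 3 → 0: 16+18+3+3 = 40
The minimum is 40 kPa via 5 → 2 → 6 → 3 → 0.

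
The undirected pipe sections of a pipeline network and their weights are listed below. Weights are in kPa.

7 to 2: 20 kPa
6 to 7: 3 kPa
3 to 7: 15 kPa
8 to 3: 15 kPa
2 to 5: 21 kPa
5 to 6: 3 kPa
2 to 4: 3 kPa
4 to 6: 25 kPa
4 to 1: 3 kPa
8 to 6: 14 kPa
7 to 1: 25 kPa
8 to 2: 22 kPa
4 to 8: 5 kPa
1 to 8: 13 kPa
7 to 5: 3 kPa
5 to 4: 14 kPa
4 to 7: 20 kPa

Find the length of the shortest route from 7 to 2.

20 kPa

Settle nodes by increasing distance from 7:
7: 0
5: 3  (via 7)
6: 3  (via 7)
3: 15  (via 7)
4: 17  (via 5)
8: 17  (via 6)
1: 20  (via 4)
2: 20  (via 7)
Shortest route: 7 → 2 = 20 kPa.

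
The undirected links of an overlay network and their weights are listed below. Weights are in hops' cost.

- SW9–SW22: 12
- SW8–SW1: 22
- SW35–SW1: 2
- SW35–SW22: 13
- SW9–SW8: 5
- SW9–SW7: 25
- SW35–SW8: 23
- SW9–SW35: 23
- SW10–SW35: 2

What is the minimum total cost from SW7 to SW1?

Shortest distances from SW7:
SW7: 0
SW9: 25  (via SW7)
SW8: 30  (via SW9)
SW22: 37  (via SW9)
SW35: 48  (via SW9)
SW10: 50  (via SW35)
SW1: 50  (via SW35)
Shortest route: SW7–SW9–SW35–SW1 = 50 hops' cost.

50 hops' cost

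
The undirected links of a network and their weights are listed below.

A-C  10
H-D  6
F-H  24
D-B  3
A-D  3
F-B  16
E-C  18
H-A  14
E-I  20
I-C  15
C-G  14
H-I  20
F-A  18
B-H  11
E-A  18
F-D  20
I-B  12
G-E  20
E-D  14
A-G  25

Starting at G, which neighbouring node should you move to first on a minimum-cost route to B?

C

Enumerating some paths:
G - C - A - D - B: 14+10+3+3 = 30
G - A - D - B: 25+3+3 = 31
G - E - D - B: 20+14+3 = 37
The minimum is 30 via G - C - A - D - B.
So from G the first move is to C.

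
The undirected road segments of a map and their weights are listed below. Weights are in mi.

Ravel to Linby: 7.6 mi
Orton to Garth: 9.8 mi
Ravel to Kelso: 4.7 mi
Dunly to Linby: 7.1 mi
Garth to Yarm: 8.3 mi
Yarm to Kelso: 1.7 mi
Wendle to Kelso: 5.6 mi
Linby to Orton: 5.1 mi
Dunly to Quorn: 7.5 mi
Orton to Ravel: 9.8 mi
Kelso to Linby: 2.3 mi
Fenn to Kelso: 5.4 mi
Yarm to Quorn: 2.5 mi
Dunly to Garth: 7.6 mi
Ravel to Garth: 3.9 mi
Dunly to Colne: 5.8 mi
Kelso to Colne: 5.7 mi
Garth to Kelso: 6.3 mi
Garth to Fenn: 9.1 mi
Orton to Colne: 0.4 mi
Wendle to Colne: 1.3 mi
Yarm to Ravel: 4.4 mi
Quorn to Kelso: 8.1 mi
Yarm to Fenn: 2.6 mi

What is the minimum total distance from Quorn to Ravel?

Shortest distances from Quorn:
Quorn: 0
Yarm: 2.5  (via Quorn)
Kelso: 4.2  (via Yarm)
Fenn: 5.1  (via Yarm)
Linby: 6.5  (via Kelso)
Ravel: 6.9  (via Yarm)
Shortest route: Quorn → Yarm → Ravel = 6.9 mi.

6.9 mi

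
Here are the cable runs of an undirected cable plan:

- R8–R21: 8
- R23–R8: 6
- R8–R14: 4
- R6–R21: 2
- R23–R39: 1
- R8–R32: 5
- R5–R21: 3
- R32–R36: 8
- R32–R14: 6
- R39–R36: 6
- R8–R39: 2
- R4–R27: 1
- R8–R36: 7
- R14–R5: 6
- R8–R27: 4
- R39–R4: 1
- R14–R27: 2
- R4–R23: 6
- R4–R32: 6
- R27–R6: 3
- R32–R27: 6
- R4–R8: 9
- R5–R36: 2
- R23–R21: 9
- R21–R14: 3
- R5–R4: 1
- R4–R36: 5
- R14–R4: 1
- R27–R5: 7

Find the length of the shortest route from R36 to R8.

6

Settle nodes by increasing distance from R36:
R36: 0
R5: 2  (via R36)
R4: 3  (via R5)
R39: 4  (via R4)
R27: 4  (via R4)
R14: 4  (via R4)
R21: 5  (via R5)
R23: 5  (via R39)
R8: 6  (via R39)
Shortest route: R36 → R5 → R4 → R39 → R8 = 6.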